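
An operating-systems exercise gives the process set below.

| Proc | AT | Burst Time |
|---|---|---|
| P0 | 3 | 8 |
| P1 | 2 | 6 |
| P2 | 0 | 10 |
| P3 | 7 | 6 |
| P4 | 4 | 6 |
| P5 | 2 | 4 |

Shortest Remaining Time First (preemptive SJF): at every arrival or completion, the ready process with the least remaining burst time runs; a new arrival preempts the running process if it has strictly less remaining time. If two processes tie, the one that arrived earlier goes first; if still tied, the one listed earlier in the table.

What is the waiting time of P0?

Gantt: | P2 0-2 | P5 2-6 | P1 6-12 | P4 12-18 | P3 18-24 | P2 24-32 | P0 32-40 |
Completion: P0=40  P1=12  P2=32  P3=24  P4=18  P5=6
Turnaround (C−A): P0=37  P1=10  P2=32  P3=17  P4=14  P5=4
Waiting(P0) = turnaround − burst = 37 − 8 = 29

29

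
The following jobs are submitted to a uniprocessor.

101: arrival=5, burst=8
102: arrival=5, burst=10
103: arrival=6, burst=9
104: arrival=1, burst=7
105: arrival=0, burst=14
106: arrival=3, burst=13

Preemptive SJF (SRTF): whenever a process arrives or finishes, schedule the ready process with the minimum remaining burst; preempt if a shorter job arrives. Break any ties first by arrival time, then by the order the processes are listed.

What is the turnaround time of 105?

Gantt: | 105 0-1 | 104 1-8 | 101 8-16 | 103 16-25 | 102 25-35 | 105 35-48 | 106 48-61 |
Completion: 101=16  102=35  103=25  104=8  105=48  106=61
Turnaround (C−A): 101=11  102=30  103=19  104=7  105=48  106=58
Turnaround(105) = completion − arrival = 48 − 0 = 48

48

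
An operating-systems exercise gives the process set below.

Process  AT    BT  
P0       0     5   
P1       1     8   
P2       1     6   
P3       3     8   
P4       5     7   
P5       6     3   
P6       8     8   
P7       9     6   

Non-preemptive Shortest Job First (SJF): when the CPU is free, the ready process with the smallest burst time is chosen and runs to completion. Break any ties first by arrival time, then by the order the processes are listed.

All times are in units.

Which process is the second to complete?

P2

Timeline: | P0 0-5 | P2 5-11 | P5 11-14 | P7 14-20 | P4 20-27 | P1 27-35 | P3 35-43 | P6 43-51 |
Completion: P0=5  P1=35  P2=11  P3=43  P4=27  P5=14  P6=51  P7=20
Turnaround (C−A): P0=5  P1=34  P2=10  P3=40  P4=22  P5=8  P6=43  P7=11
Finish order: P0 → P2 → P5 → P7 → P4 → P1 → P3 → P6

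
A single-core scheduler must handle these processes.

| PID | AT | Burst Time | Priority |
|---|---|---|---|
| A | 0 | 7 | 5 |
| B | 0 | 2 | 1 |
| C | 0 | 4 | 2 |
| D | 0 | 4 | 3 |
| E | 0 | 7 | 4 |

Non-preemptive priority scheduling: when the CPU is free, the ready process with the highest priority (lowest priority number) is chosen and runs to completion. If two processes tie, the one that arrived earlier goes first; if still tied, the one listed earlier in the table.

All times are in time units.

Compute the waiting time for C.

Gantt: | B 0-2 | C 2-6 | D 6-10 | E 10-17 | A 17-24 |
Completion: A=24  B=2  C=6  D=10  E=17
Waiting(C) = turnaround − burst = 6 − 4 = 2

2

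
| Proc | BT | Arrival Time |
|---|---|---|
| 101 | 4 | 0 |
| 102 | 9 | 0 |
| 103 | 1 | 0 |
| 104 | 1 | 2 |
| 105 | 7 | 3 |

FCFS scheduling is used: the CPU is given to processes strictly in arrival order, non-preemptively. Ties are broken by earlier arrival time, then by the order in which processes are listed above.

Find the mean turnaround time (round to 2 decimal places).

Schedule: | 101 0-4 | 102 4-13 | 103 13-14 | 104 14-15 | 105 15-22 |
Completion: 101=4  102=13  103=14  104=15  105=22
Turnaround (C−A): 101=4  102=13  103=14  104=13  105=19
Turnaround times: 101=4, 102=13, 103=14, 104=13, 105=19
Average turnaround = (4+13+14+13+19) / 5 = 63/5 = 12.60

12.60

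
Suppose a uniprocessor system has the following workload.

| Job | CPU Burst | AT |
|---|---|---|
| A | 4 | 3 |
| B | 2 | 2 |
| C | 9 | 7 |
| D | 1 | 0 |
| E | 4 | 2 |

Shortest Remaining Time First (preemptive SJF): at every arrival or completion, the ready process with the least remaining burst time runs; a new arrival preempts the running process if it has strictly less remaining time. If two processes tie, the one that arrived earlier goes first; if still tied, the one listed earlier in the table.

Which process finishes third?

Timeline: | D 0-1 | idle 1-2 | B 2-4 | E 4-8 | A 8-12 | C 12-21 |
Completion: A=12  B=4  C=21  D=1  E=8
Finish order: D → B → E → A → C

E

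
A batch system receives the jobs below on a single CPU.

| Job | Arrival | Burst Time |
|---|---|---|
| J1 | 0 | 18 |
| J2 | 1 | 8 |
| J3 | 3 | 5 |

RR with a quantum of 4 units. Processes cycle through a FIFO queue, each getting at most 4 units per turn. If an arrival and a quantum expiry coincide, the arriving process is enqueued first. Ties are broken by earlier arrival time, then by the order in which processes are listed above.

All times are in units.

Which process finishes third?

J1

Timeline: | J1 0-4 | J2 4-8 | J3 8-12 | J1 12-16 | J2 16-20 | J3 20-21 | J1 21-31 |
Completion: J1=31  J2=20  J3=21
Finish order: J2 → J3 → J1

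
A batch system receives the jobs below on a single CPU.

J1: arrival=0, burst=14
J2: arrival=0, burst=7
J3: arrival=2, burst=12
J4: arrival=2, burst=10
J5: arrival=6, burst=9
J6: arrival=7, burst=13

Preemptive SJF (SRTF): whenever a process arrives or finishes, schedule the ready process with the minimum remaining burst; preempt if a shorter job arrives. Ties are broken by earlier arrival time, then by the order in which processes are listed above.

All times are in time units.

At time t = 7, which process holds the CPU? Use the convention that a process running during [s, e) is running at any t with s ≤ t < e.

J5

Gantt: | J2 0-7 | J5 7-16 | J4 16-26 | J3 26-38 | J6 38-51 | J1 51-65 |
Completion: J1=65  J2=7  J3=38  J4=26  J5=16  J6=51
Turnaround (C−A): J1=65  J2=7  J3=36  J4=24  J5=10  J6=44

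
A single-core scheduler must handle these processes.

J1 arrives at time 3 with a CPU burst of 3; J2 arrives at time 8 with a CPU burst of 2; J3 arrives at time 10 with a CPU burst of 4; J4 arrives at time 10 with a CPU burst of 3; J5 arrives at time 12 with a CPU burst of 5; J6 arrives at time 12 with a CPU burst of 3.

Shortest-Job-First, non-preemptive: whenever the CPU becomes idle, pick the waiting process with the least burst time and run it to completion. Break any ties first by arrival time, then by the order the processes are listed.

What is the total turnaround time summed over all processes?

Schedule: | idle 0-3 | J1 3-6 | idle 6-8 | J2 8-10 | J4 10-13 | J6 13-16 | J3 16-20 | J5 20-25 |
Completion: J1=6  J2=10  J3=20  J4=13  J5=25  J6=16
Turnaround = completion − arrival: J1=3, J2=2, J3=10, J4=3, J5=13, J6=4
Total turnaround = 3 + 2 + 10 + 3 + 13 + 4 = 35

35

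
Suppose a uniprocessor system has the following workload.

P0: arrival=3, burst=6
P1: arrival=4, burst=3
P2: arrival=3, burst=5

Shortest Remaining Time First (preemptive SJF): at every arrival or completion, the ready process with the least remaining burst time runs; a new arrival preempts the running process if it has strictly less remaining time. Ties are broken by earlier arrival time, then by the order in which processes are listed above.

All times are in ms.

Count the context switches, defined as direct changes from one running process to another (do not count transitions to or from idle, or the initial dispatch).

3

Timeline: | idle 0-3 | P2 3-4 | P1 4-7 | P2 7-11 | P0 11-17 |
Completion: P0=17  P1=7  P2=11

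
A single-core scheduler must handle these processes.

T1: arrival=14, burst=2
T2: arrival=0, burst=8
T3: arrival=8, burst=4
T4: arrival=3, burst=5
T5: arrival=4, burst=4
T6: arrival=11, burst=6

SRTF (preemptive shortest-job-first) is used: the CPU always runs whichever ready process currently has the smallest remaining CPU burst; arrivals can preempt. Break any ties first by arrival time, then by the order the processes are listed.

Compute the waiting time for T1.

Gantt: | T2 0-8 | T5 8-12 | T3 12-16 | T1 16-18 | T4 18-23 | T6 23-29 |
Completion: T1=18  T2=8  T3=16  T4=23  T5=12  T6=29
Turnaround (C−A): T1=4  T2=8  T3=8  T4=20  T5=8  T6=18
Waiting(T1) = turnaround − burst = 4 − 2 = 2

2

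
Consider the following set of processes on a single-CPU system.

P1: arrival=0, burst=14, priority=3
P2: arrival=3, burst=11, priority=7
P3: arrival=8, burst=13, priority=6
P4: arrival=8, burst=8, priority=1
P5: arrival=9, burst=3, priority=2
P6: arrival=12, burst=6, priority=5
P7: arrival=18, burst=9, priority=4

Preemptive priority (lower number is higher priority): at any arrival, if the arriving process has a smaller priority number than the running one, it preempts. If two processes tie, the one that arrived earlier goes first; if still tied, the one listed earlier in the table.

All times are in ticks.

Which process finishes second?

Timeline: | P1 0-8 | P4 8-16 | P5 16-19 | P1 19-25 | P7 25-34 | P6 34-40 | P3 40-53 | P2 53-64 |
Completion: P1=25  P2=64  P3=53  P4=16  P5=19  P6=40  P7=34
Turnaround (C−A): P1=25  P2=61  P3=45  P4=8  P5=10  P6=28  P7=16
Finish order: P4 → P5 → P1 → P7 → P6 → P3 → P2

P5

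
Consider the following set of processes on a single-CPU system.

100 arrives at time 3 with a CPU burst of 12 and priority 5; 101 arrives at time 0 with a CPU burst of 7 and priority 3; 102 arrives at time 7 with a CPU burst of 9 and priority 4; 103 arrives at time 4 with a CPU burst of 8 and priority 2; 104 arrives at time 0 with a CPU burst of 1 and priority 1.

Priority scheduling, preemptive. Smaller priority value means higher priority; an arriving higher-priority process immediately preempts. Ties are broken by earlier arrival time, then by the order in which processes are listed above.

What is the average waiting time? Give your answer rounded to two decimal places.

8.00

Schedule: | 104 0-1 | 101 1-4 | 103 4-12 | 101 12-16 | 102 16-25 | 100 25-37 |
Completion: 100=37  101=16  102=25  103=12  104=1
Waiting times: 100=22, 101=9, 102=9, 103=0, 104=0
Average waiting = (22+9+9+0+0) / 5 = 40/5 = 8.00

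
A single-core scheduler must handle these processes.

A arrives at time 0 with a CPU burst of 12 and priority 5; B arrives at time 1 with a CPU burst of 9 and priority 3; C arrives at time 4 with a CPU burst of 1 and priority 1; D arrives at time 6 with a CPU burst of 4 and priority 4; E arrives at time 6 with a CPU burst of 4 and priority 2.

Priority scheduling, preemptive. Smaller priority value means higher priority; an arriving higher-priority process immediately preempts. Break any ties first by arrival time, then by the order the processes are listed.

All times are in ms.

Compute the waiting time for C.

Schedule: | A 0-1 | B 1-4 | C 4-5 | B 5-6 | E 6-10 | B 10-15 | D 15-19 | A 19-30 |
Completion: A=30  B=15  C=5  D=19  E=10
Turnaround (C−A): A=30  B=14  C=1  D=13  E=4
Waiting(C) = turnaround − burst = 1 − 1 = 0

0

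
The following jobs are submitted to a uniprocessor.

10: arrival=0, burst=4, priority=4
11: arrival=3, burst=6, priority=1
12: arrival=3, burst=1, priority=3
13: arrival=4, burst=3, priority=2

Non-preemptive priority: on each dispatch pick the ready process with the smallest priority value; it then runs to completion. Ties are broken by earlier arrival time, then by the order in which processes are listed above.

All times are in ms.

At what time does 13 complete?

Timeline: | 10 0-4 | 11 4-10 | 13 10-13 | 12 13-14 |
Completion: 10=4  11=10  12=14  13=13
Turnaround (C−A): 10=4  11=7  12=11  13=9

13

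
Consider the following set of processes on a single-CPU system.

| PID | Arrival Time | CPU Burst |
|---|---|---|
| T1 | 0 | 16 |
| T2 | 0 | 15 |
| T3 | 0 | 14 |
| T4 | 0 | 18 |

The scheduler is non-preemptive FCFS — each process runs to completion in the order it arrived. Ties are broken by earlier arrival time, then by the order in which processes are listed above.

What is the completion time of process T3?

45

Timeline: | T1 0-16 | T2 16-31 | T3 31-45 | T4 45-63 |
Completion: T1=16  T2=31  T3=45  T4=63
Turnaround (C−A): T1=16  T2=31  T3=45  T4=63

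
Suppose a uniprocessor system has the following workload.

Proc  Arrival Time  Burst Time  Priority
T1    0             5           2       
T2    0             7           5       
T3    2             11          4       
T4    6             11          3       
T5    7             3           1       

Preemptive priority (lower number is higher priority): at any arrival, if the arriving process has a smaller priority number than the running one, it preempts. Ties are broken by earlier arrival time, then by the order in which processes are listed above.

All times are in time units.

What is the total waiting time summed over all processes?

Schedule: | T1 0-5 | T3 5-6 | T4 6-7 | T5 7-10 | T4 10-20 | T3 20-30 | T2 30-37 |
Completion: T1=5  T2=37  T3=30  T4=20  T5=10
Waiting = turnaround − burst: T1=0, T2=30, T3=17, T4=3, T5=0
Total waiting = 0 + 30 + 17 + 3 + 0 = 50

50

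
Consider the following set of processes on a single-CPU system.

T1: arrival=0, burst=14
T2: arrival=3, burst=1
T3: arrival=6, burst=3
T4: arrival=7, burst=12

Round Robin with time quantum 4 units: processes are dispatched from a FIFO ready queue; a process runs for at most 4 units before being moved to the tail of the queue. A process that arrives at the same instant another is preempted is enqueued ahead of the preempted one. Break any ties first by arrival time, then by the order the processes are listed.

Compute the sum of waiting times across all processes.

27

Schedule: | T1 0-4 | T2 4-5 | T1 5-9 | T3 9-12 | T4 12-16 | T1 16-20 | T4 20-24 | T1 24-26 | T4 26-30 |
Completion: T1=26  T2=5  T3=12  T4=30
Turnaround (C−A): T1=26  T2=2  T3=6  T4=23
Waiting = turnaround − burst: T1=12, T2=1, T3=3, T4=11
Total waiting = 12 + 1 + 3 + 11 = 27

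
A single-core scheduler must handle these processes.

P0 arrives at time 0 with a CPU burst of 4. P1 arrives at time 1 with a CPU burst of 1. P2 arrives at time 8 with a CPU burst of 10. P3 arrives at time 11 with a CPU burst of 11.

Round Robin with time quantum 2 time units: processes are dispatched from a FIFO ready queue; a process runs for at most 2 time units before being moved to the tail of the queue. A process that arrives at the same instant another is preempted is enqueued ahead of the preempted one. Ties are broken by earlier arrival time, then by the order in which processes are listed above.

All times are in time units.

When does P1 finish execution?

3

Schedule: | P0 0-2 | P1 2-3 | P0 3-5 | idle 5-8 | P2 8-12 | P3 12-14 | P2 14-16 | P3 16-18 | P2 18-20 | P3 20-22 | P2 22-24 | P3 24-29 |
Completion: P0=5  P1=3  P2=24  P3=29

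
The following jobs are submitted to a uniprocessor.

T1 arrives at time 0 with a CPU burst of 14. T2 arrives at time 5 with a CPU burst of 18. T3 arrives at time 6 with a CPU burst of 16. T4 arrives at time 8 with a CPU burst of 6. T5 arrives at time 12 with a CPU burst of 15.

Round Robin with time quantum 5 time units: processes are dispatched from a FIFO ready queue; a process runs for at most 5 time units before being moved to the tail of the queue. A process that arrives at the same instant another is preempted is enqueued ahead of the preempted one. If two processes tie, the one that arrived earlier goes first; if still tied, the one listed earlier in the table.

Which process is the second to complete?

T4

Schedule: | T1 0-5 | T2 5-10 | T1 10-15 | T3 15-20 | T4 20-25 | T2 25-30 | T5 30-35 | T1 35-39 | T3 39-44 | T4 44-45 | T2 45-50 | T5 50-55 | T3 55-60 | T2 60-63 | T5 63-68 | T3 68-69 |
Completion: T1=39  T2=63  T3=69  T4=45  T5=68
Turnaround (C−A): T1=39  T2=58  T3=63  T4=37  T5=56
Finish order: T1 → T4 → T2 → T5 → T3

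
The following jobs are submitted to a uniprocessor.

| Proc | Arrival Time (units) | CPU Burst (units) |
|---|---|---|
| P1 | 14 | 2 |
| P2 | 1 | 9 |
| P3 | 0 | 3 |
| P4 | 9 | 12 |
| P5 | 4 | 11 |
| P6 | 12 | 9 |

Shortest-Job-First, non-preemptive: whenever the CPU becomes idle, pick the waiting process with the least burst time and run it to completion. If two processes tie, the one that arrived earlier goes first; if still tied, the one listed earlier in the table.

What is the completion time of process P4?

Schedule: | P3 0-3 | P2 3-12 | P6 12-21 | P1 21-23 | P5 23-34 | P4 34-46 |
Completion: P1=23  P2=12  P3=3  P4=46  P5=34  P6=21
Turnaround (C−A): P1=9  P2=11  P3=3  P4=37  P5=30  P6=9

46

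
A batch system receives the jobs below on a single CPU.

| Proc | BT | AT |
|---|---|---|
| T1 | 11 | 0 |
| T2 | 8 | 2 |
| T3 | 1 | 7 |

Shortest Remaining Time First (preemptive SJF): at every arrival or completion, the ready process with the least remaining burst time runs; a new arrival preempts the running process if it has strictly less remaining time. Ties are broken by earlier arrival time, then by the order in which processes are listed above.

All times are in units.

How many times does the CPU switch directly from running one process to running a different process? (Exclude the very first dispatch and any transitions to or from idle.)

4

Schedule: | T1 0-2 | T2 2-7 | T3 7-8 | T2 8-11 | T1 11-20 |
Completion: T1=20  T2=11  T3=8
Turnaround (C−A): T1=20  T2=9  T3=1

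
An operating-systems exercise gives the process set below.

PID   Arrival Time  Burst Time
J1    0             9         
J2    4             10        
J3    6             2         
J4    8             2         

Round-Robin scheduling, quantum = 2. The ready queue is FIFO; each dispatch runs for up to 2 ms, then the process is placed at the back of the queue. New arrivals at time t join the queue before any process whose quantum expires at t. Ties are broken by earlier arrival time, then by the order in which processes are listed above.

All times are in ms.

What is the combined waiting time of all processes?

25

Schedule: | J1 0-4 | J2 4-6 | J1 6-8 | J3 8-10 | J2 10-12 | J4 12-14 | J1 14-16 | J2 16-18 | J1 18-19 | J2 19-23 |
Completion: J1=19  J2=23  J3=10  J4=14
Turnaround (C−A): J1=19  J2=19  J3=4  J4=6
Waiting = turnaround − burst: J1=10, J2=9, J3=2, J4=4
Total waiting = 10 + 9 + 2 + 4 = 25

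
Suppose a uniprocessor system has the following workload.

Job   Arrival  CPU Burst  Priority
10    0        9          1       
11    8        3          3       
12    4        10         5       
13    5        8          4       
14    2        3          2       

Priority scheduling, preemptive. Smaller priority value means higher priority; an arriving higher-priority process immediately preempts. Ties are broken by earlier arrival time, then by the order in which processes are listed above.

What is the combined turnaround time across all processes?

Schedule: | 10 0-9 | 14 9-12 | 11 12-15 | 13 15-23 | 12 23-33 |
Completion: 10=9  11=15  12=33  13=23  14=12
Turnaround = completion − arrival: 10=9, 11=7, 12=29, 13=18, 14=10
Total turnaround = 9 + 7 + 29 + 18 + 10 = 73

73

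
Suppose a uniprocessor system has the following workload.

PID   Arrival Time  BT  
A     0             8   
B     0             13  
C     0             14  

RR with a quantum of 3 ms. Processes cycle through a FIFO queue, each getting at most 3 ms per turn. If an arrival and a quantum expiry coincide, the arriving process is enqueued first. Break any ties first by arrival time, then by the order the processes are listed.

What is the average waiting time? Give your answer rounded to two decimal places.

17.67

Schedule: | A 0-3 | B 3-6 | C 6-9 | A 9-12 | B 12-15 | C 15-18 | A 18-20 | B 20-23 | C 23-26 | B 26-29 | C 29-32 | B 32-33 | C 33-35 |
Completion: A=20  B=33  C=35
Turnaround (C−A): A=20  B=33  C=35
Waiting times: A=12, B=20, C=21
Average waiting = (12+20+21) / 3 = 53/3 = 17.67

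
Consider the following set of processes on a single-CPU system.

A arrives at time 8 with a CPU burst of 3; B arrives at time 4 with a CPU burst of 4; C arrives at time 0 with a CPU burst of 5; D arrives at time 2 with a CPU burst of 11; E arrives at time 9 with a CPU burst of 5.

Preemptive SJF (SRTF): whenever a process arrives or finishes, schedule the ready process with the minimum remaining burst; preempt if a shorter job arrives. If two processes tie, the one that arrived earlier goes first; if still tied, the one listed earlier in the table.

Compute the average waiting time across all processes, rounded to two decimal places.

Gantt: | C 0-5 | B 5-9 | A 9-12 | E 12-17 | D 17-28 |
Completion: A=12  B=9  C=5  D=28  E=17
Turnaround (C−A): A=4  B=5  C=5  D=26  E=8
Waiting times: A=1, B=1, C=0, D=15, E=3
Average waiting = (1+1+0+15+3) / 5 = 20/5 = 4.00

4.00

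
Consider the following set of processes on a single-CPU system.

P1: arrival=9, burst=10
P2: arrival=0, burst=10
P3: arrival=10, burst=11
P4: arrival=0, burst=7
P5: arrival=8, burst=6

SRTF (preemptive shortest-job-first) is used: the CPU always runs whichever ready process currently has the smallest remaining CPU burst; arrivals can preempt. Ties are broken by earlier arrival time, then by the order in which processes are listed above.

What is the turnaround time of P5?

6

Timeline: | P4 0-7 | P2 7-8 | P5 8-14 | P2 14-23 | P1 23-33 | P3 33-44 |
Completion: P1=33  P2=23  P3=44  P4=7  P5=14
Turnaround (C−A): P1=24  P2=23  P3=34  P4=7  P5=6
Turnaround(P5) = completion − arrival = 14 − 8 = 6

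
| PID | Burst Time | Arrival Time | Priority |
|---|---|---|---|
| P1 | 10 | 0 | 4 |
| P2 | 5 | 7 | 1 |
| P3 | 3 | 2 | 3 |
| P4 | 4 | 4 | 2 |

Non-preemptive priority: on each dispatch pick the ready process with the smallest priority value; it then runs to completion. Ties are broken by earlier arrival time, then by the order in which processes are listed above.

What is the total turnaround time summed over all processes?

53

Gantt: | P1 0-10 | P2 10-15 | P4 15-19 | P3 19-22 |
Completion: P1=10  P2=15  P3=22  P4=19
Turnaround (C−A): P1=10  P2=8  P3=20  P4=15
Turnaround = completion − arrival: P1=10, P2=8, P3=20, P4=15
Total turnaround = 10 + 8 + 20 + 15 = 53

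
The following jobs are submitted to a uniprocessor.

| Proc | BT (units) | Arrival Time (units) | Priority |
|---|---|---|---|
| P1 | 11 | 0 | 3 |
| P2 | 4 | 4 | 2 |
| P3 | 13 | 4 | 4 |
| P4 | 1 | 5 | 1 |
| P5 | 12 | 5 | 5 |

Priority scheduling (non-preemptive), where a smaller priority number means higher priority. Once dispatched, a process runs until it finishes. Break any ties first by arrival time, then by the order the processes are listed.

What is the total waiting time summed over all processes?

50

Gantt: | P1 0-11 | P4 11-12 | P2 12-16 | P3 16-29 | P5 29-41 |
Completion: P1=11  P2=16  P3=29  P4=12  P5=41
Turnaround (C−A): P1=11  P2=12  P3=25  P4=7  P5=36
Waiting = turnaround − burst: P1=0, P2=8, P3=12, P4=6, P5=24
Total waiting = 0 + 8 + 12 + 6 + 24 = 50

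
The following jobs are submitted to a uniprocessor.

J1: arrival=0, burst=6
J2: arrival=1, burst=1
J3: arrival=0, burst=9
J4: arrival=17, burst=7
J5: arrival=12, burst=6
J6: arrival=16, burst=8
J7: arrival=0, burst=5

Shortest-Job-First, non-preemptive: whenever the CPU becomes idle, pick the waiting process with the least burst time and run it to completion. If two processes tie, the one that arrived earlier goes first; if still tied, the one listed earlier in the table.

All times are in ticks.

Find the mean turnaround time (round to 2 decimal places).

13.57

Schedule: | J7 0-5 | J2 5-6 | J1 6-12 | J5 12-18 | J4 18-25 | J6 25-33 | J3 33-42 |
Completion: J1=12  J2=6  J3=42  J4=25  J5=18  J6=33  J7=5
Turnaround times: J1=12, J2=5, J3=42, J4=8, J5=6, J6=17, J7=5
Average turnaround = (12+5+42+8+6+17+5) / 7 = 95/7 = 13.57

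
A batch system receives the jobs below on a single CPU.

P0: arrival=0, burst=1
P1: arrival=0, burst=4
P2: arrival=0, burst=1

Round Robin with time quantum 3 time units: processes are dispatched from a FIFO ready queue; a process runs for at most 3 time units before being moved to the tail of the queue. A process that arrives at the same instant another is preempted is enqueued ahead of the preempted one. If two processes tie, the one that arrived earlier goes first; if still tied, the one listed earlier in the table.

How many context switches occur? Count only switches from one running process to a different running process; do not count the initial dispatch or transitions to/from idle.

Gantt: | P0 0-1 | P1 1-4 | P2 4-5 | P1 5-6 |
Completion: P0=1  P1=6  P2=5

3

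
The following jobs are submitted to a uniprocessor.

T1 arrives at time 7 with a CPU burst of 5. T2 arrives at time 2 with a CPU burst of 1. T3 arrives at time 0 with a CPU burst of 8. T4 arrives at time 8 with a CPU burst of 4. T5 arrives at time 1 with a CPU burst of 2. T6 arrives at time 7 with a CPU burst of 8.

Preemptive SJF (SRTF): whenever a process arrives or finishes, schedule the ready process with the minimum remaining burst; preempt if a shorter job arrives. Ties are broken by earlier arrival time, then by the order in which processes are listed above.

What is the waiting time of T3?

Gantt: | T3 0-1 | T5 1-3 | T2 3-4 | T3 4-11 | T4 11-15 | T1 15-20 | T6 20-28 |
Completion: T1=20  T2=4  T3=11  T4=15  T5=3  T6=28
Waiting(T3) = turnaround − burst = 11 − 8 = 3

3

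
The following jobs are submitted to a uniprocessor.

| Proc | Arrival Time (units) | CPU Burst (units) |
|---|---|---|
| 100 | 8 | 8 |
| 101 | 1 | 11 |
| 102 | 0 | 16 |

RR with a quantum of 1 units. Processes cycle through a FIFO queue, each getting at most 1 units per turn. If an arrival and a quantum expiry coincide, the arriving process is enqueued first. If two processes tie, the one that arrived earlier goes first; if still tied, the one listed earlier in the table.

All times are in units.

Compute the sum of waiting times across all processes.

Schedule: | 102 0-1 | 101 1-2 | 102 2-3 | 101 3-4 | 102 4-5 | 101 5-6 | 102 6-7 | 101 7-8 | 102 8-9 | 100 9-10 | 101 10-11 | 102 11-12 | 100 12-13 | 101 13-14 | 102 14-15 | 100 15-16 | 101 16-17 | 102 17-18 | 100 18-19 | 101 19-20 | 102 20-21 | 100 21-22 | 101 22-23 | 102 23-24 | 100 24-25 | 101 25-26 | 102 26-27 | 100 27-28 | 101 28-29 | 102 29-30 | 100 30-31 | 102 31-35 |
Completion: 100=31  101=29  102=35
Turnaround (C−A): 100=23  101=28  102=35
Waiting = turnaround − burst: 100=15, 101=17, 102=19
Total waiting = 15 + 17 + 19 = 51

51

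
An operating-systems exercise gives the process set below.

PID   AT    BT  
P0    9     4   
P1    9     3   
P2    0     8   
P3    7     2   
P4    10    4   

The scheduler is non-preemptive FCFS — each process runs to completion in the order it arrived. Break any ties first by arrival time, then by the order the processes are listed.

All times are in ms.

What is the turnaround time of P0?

5

Gantt: | P2 0-8 | P3 8-10 | P0 10-14 | P1 14-17 | P4 17-21 |
Completion: P0=14  P1=17  P2=8  P3=10  P4=21
Turnaround (C−A): P0=5  P1=8  P2=8  P3=3  P4=11
Turnaround(P0) = completion − arrival = 14 − 9 = 5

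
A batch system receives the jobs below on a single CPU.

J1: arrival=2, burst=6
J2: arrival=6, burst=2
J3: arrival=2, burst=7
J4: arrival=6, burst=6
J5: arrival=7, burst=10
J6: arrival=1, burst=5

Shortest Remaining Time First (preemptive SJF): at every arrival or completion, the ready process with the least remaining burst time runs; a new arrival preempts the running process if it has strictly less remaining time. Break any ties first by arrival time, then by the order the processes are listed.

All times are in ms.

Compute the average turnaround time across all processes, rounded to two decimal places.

14.67

Schedule: | idle 0-1 | J6 1-6 | J2 6-8 | J1 8-14 | J4 14-20 | J3 20-27 | J5 27-37 |
Completion: J1=14  J2=8  J3=27  J4=20  J5=37  J6=6
Turnaround times: J1=12, J2=2, J3=25, J4=14, J5=30, J6=5
Average turnaround = (12+2+25+14+30+5) / 6 = 88/6 = 14.67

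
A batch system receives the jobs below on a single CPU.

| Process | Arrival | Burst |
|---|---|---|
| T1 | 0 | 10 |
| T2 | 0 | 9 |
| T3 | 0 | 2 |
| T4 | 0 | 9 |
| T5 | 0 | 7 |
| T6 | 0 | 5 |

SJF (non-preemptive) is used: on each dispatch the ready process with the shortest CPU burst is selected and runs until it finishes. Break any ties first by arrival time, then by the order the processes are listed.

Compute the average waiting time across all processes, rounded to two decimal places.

Gantt: | T3 0-2 | T6 2-7 | T5 7-14 | T2 14-23 | T4 23-32 | T1 32-42 |
Completion: T1=42  T2=23  T3=2  T4=32  T5=14  T6=7
Waiting times: T1=32, T2=14, T3=0, T4=23, T5=7, T6=2
Average waiting = (32+14+0+23+7+2) / 6 = 78/6 = 13.00

13.00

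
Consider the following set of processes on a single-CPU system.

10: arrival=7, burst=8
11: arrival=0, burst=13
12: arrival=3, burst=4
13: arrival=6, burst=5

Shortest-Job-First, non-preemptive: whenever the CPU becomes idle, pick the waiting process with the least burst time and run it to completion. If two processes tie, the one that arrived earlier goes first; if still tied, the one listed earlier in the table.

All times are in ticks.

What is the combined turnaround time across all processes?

66

Timeline: | 11 0-13 | 12 13-17 | 13 17-22 | 10 22-30 |
Completion: 10=30  11=13  12=17  13=22
Turnaround = completion − arrival: 10=23, 11=13, 12=14, 13=16
Total turnaround = 23 + 13 + 14 + 16 = 66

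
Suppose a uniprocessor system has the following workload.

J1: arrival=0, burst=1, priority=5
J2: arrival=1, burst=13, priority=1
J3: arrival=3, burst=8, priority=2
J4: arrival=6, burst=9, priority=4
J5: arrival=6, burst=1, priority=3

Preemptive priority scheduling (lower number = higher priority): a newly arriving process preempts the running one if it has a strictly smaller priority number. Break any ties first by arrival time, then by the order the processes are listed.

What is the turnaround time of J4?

26

Gantt: | J1 0-1 | J2 1-14 | J3 14-22 | J5 22-23 | J4 23-32 |
Completion: J1=1  J2=14  J3=22  J4=32  J5=23
Turnaround(J4) = completion − arrival = 32 − 6 = 26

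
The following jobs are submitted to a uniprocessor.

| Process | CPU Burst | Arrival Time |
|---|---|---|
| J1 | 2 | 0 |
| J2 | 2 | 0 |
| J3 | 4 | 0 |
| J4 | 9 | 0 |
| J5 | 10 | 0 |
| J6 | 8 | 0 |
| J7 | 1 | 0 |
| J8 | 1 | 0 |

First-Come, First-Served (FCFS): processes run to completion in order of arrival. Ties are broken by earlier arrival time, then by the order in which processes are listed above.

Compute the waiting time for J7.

35

Gantt: | J1 0-2 | J2 2-4 | J3 4-8 | J4 8-17 | J5 17-27 | J6 27-35 | J7 35-36 | J8 36-37 |
Completion: J1=2  J2=4  J3=8  J4=17  J5=27  J6=35  J7=36  J8=37
Turnaround (C−A): J1=2  J2=4  J3=8  J4=17  J5=27  J6=35  J7=36  J8=37
Waiting(J7) = turnaround − burst = 36 − 1 = 35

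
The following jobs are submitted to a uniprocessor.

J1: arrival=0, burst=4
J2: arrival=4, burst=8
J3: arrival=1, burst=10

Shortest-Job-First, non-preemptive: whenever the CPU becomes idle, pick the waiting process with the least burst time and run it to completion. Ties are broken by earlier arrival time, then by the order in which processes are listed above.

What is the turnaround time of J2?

Gantt: | J1 0-4 | J2 4-12 | J3 12-22 |
Completion: J1=4  J2=12  J3=22
Turnaround (C−A): J1=4  J2=8  J3=21
Turnaround(J2) = completion − arrival = 12 − 4 = 8

8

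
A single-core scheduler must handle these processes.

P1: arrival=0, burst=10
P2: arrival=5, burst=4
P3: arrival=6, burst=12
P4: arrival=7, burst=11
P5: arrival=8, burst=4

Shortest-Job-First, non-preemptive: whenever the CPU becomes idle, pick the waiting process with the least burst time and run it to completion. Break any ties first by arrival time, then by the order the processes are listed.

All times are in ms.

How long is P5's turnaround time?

Gantt: | P1 0-10 | P2 10-14 | P5 14-18 | P4 18-29 | P3 29-41 |
Completion: P1=10  P2=14  P3=41  P4=29  P5=18
Turnaround(P5) = completion − arrival = 18 − 8 = 10

10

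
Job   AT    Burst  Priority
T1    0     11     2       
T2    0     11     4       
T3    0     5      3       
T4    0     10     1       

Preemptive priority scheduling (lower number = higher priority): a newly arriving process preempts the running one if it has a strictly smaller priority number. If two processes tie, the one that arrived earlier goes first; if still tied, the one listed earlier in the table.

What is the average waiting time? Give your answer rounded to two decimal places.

14.25

Gantt: | T4 0-10 | T1 10-21 | T3 21-26 | T2 26-37 |
Completion: T1=21  T2=37  T3=26  T4=10
Turnaround (C−A): T1=21  T2=37  T3=26  T4=10
Waiting times: T1=10, T2=26, T3=21, T4=0
Average waiting = (10+26+21+0) / 4 = 57/4 = 14.25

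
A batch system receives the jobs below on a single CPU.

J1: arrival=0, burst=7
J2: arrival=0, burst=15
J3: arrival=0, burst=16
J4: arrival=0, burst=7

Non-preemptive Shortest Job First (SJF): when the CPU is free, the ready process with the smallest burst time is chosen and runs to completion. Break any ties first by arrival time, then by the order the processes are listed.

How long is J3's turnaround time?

Gantt: | J1 0-7 | J4 7-14 | J2 14-29 | J3 29-45 |
Completion: J1=7  J2=29  J3=45  J4=14
Turnaround(J3) = completion − arrival = 45 − 0 = 45

45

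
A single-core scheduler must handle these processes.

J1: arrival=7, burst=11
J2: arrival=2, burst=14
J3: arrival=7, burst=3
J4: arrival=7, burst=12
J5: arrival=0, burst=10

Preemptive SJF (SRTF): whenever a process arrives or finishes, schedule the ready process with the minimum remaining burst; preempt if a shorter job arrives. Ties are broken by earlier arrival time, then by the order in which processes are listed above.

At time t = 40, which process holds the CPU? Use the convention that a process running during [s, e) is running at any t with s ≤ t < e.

J2

Schedule: | J5 0-10 | J3 10-13 | J1 13-24 | J4 24-36 | J2 36-50 |
Completion: J1=24  J2=50  J3=13  J4=36  J5=10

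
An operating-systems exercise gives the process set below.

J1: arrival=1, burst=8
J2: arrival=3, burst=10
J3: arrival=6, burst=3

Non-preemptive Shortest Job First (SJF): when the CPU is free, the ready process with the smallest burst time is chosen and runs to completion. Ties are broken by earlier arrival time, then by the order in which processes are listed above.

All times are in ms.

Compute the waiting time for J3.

Timeline: | idle 0-1 | J1 1-9 | J3 9-12 | J2 12-22 |
Completion: J1=9  J2=22  J3=12
Turnaround (C−A): J1=8  J2=19  J3=6
Waiting(J3) = turnaround − burst = 6 − 3 = 3

3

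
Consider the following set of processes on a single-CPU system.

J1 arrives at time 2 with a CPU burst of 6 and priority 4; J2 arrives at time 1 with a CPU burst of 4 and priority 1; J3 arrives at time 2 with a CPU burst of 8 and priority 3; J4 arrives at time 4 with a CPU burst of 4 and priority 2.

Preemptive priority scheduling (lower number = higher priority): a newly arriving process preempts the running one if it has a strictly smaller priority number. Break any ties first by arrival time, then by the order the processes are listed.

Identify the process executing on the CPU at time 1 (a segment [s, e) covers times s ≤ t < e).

Schedule: | idle 0-1 | J2 1-5 | J4 5-9 | J3 9-17 | J1 17-23 |
Completion: J1=23  J2=5  J3=17  J4=9

J2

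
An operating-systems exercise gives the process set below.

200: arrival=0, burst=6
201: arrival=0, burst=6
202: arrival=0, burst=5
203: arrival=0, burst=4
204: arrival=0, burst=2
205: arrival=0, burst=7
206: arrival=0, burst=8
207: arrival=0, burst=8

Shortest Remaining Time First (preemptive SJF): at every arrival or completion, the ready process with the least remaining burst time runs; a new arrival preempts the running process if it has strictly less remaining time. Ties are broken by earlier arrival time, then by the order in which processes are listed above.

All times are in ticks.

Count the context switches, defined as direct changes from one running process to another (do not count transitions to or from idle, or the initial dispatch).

Gantt: | 204 0-2 | 203 2-6 | 202 6-11 | 200 11-17 | 201 17-23 | 205 23-30 | 206 30-38 | 207 38-46 |
Completion: 200=17  201=23  202=11  203=6  204=2  205=30  206=38  207=46
Turnaround (C−A): 200=17  201=23  202=11  203=6  204=2  205=30  206=38  207=46

7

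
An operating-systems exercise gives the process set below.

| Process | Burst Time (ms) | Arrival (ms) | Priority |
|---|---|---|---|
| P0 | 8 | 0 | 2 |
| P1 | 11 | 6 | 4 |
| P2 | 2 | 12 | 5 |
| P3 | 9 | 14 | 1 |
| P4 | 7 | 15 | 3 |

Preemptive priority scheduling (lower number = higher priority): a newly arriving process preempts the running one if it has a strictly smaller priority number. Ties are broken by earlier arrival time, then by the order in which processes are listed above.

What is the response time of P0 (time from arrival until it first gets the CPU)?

0

Gantt: | P0 0-8 | P1 8-14 | P3 14-23 | P4 23-30 | P1 30-35 | P2 35-37 |
Completion: P0=8  P1=35  P2=37  P3=23  P4=30
Response(P0) = first start − arrival = 0 − 0 = 0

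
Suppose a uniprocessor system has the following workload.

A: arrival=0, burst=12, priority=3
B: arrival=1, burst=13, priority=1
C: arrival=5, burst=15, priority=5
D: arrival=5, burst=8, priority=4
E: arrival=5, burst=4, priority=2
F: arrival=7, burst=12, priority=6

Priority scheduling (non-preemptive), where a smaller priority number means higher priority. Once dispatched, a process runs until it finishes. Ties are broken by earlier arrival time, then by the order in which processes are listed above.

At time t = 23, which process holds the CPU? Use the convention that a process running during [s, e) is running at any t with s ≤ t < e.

B

Gantt: | A 0-12 | B 12-25 | E 25-29 | D 29-37 | C 37-52 | F 52-64 |
Completion: A=12  B=25  C=52  D=37  E=29  F=64
Turnaround (C−A): A=12  B=24  C=47  D=32  E=24  F=57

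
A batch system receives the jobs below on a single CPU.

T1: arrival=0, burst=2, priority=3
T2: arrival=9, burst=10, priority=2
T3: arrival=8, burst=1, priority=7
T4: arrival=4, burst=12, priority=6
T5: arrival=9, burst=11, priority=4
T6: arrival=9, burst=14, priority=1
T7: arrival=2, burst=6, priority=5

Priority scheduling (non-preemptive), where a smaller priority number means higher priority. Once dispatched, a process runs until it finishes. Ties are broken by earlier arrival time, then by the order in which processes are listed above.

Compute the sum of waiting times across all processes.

Timeline: | T1 0-2 | T7 2-8 | T4 8-20 | T6 20-34 | T2 34-44 | T5 44-55 | T3 55-56 |
Completion: T1=2  T2=44  T3=56  T4=20  T5=55  T6=34  T7=8
Turnaround (C−A): T1=2  T2=35  T3=48  T4=16  T5=46  T6=25  T7=6
Waiting = turnaround − burst: T1=0, T2=25, T3=47, T4=4, T5=35, T6=11, T7=0
Total waiting = 0 + 25 + 47 + 4 + 35 + 11 + 0 = 122

122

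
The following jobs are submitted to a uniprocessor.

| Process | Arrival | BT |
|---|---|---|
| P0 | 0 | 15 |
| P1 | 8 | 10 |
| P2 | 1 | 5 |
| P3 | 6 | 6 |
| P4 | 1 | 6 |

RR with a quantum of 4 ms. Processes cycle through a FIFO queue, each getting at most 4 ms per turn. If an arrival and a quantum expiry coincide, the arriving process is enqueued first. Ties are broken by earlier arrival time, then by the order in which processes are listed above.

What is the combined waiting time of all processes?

Gantt: | P0 0-4 | P2 4-8 | P4 8-12 | P0 12-16 | P3 16-20 | P1 20-24 | P2 24-25 | P4 25-27 | P0 27-31 | P3 31-33 | P1 33-37 | P0 37-40 | P1 40-42 |
Completion: P0=40  P1=42  P2=25  P3=33  P4=27
Turnaround (C−A): P0=40  P1=34  P2=24  P3=27  P4=26
Waiting = turnaround − burst: P0=25, P1=24, P2=19, P3=21, P4=20
Total waiting = 25 + 24 + 19 + 21 + 20 = 109

109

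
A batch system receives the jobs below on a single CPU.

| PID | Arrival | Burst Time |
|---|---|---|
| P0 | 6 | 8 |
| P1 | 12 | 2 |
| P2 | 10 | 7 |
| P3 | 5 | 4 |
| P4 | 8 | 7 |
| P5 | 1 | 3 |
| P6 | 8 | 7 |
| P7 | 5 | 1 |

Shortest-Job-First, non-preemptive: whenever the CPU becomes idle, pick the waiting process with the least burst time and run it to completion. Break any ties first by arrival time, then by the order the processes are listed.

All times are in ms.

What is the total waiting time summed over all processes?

Schedule: | idle 0-1 | P5 1-4 | idle 4-5 | P7 5-6 | P3 6-10 | P4 10-17 | P1 17-19 | P6 19-26 | P2 26-33 | P0 33-41 |
Completion: P0=41  P1=19  P2=33  P3=10  P4=17  P5=4  P6=26  P7=6
Waiting = turnaround − burst: P0=27, P1=5, P2=16, P3=1, P4=2, P5=0, P6=11, P7=0
Total waiting = 27 + 5 + 16 + 1 + 2 + 0 + 11 + 0 = 62

62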